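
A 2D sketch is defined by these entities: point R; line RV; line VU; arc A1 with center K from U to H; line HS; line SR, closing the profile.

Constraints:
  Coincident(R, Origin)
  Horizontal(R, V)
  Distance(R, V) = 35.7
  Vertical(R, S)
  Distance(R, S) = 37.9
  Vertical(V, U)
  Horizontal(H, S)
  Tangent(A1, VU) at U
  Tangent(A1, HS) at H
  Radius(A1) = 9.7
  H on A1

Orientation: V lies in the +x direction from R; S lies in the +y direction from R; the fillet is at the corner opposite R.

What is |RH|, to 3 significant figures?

46.0

R is at the origin; RV is horizontal with |RV| = 35.7 and V on the +x side, so V = (35.7, 0.00). RS is vertical with |RS| = 37.9 and S on the +y side, so S = (0.00, 37.9). The virtual corner opposite R is at (35.7, 37.9). Tangency of A1 to VU means the radius KU is perpendicular to VU and A1 meets HS tangentially, so KH is at right angles to HS, with radius 9.7, so the center K sits 9.7 in from both sides at K = (26.0, 28.2). That places the tangent points at U = (35.7, 28.2) on VU and H = (26.0, 37.9) on HS. Then |RH| = |H − R| = 46.0.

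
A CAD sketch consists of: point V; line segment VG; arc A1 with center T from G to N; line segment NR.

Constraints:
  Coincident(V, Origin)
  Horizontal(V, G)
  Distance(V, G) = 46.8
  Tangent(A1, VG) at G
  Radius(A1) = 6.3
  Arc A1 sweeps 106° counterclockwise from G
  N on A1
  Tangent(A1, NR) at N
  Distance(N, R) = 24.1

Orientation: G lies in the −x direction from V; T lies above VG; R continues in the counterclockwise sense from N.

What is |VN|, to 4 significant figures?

41.53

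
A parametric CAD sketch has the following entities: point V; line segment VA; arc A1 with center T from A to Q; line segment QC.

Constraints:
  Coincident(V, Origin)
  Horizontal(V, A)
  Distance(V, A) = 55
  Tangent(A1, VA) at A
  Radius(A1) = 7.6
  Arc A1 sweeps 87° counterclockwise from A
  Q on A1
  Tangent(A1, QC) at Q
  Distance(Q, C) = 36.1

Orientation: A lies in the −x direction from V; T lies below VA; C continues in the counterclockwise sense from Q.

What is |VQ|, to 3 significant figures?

63.0

Tangency of A1 to VA means the radius TA is perpendicular to VA, so T = A + (0, -7.6) = (-55.0, -7.60). On A1, A sits at bearing 90° from T; an 87° counterclockwise sweep puts Q at bearing 177°, so Q = T + 7.6·(cos 177°, sin 177°) = (-62.6, -7.20). Then |VQ| = |Q − V| = 63.0.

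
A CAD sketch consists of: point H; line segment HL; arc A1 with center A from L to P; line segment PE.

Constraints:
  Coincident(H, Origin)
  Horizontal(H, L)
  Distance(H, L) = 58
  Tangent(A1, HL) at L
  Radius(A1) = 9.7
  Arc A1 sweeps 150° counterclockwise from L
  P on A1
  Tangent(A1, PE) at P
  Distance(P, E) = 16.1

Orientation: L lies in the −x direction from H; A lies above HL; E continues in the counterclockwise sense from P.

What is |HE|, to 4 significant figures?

72.01

H is at the origin; H and L share the same y with |HL| = 58.0 and L on the −x side, so L = (-58.00, 0.000). A1 meets HL tangentially, so AL is at right angles to HL, so A = L + (0, 9.7) = (-58.00, 9.700). On A1, L sits at bearing -90° from A; a 150° counterclockwise sweep puts P at bearing 60°, so P = A + 9.7·(cos 60°, sin 60°) = (-53.15, 18.10). Tangency of A1 to PE means the radius AP is perpendicular to PE, so PE runs along (−sin 60°, cos 60°); with |PE| = 16.1, E = (-67.09, 26.15). Then |HE| = |E − H| = 72.01.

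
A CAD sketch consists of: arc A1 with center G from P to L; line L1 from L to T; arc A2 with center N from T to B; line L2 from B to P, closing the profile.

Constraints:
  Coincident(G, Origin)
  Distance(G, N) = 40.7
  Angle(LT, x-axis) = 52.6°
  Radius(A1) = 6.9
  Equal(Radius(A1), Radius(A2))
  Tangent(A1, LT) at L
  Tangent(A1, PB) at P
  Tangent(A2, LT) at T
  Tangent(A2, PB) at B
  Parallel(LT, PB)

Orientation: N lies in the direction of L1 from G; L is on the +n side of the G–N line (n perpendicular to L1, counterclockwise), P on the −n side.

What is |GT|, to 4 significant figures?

41.28

The slot axis is L1's direction at 52.6°, so u = (cos 52.6°, sin 52.6°) = (0.6074, 0.7944) and n = (−sin 52.6°, cos 52.6°) = (-0.7944, 0.6074). G is at the origin and N lies 40.7 along u from G, so N = 40.7·u = (24.72, 32.33). Tangency of A1 to both parallel lines with radius 6.9 puts L and P at G ± 6.9·n: L = (-5.481, 4.191), P = (5.481, -4.191). Equal radii place T and B the same way about N: T = N + 6.9·n = (19.24, 36.52), B = N − 6.9·n = (30.20, 28.14). Then |GT| = |T − G| = 41.28.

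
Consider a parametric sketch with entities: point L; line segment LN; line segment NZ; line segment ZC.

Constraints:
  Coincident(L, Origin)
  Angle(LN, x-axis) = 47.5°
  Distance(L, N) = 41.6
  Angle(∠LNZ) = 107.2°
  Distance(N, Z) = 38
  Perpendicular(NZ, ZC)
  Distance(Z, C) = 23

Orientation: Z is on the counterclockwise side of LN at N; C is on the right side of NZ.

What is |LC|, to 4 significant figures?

80.41

L is at the origin; LN runs at 47.5° with length 41.6, so N = 41.6·(cos 47.5°, sin 47.5°) = (28.10, 30.67). ∠LNZ = 107.2°, so NZ runs at 47.5° + (180° − 107.2°) = 120.3° from the x-axis; with |NZ| = 38.0, Z = N + 38.0·(cos 120.3°, sin 120.3°) = (8.933, 63.48). NZ is perpendicular to ZC; with |ZC| = 23.0 on the right of NZ, C = Z + 23.0·(0.8634, 0.5045) = (28.79, 75.08). Then |LC| = |C − L| = 80.41.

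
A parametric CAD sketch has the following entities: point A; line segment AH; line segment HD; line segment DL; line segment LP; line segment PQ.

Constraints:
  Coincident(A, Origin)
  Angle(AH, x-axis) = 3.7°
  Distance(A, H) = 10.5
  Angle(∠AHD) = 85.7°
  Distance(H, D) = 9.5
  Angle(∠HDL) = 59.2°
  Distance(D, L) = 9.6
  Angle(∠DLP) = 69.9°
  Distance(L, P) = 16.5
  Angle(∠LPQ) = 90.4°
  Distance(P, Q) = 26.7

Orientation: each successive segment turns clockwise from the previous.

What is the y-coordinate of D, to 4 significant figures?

-8.822

A is at the origin; AH runs at 3.7° with length 10.5, so H = (10.48, 0.6776). ∠AHD = 85.7° gives HD at -90.60° from the x-axis; with |HD| = 9.5, D = (10.38, -8.822). So D.y = -8.822.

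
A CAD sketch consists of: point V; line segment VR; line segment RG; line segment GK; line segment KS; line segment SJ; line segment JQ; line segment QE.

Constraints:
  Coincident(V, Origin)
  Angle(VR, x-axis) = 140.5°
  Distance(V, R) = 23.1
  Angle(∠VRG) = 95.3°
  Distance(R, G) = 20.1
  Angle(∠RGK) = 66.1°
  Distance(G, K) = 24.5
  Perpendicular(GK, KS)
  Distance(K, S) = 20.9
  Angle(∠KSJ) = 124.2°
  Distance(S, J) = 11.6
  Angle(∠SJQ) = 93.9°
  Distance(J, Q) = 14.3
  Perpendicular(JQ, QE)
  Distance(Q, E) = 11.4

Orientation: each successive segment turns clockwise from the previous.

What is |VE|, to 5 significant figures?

15.100

V is at the origin; VR runs at 140.5° with length 23.1, so R = (-17.825, 14.693). ∠VRG = 95.3° gives RG at 55.800° from the x-axis; with |RG| = 20.1, G = (-6.5267, 31.318). ∠RGK = 66.1° gives GK at -58.100° from the x-axis; with |GK| = 24.5, K = (6.4201, 10.518). GK ⟂ KS, so KS runs at -148.10°; with |KS| = 20.9, S = (-11.323, -0.52644). ∠KSJ = 124.2° gives SJ at 156.10° from the x-axis; with |SJ| = 11.6, J = (-21.929, 4.1732). ∠SJQ = 93.9° gives JQ at 70.000° from the x-axis; with |JQ| = 14.3, Q = (-17.038, 17.611). The perpendicularity gives QE at right angles to JQ, so QE runs at -20.000°; with |QE| = 11.4, E = (-6.3254, 13.712). Then |VE| = |E − V| = 15.100.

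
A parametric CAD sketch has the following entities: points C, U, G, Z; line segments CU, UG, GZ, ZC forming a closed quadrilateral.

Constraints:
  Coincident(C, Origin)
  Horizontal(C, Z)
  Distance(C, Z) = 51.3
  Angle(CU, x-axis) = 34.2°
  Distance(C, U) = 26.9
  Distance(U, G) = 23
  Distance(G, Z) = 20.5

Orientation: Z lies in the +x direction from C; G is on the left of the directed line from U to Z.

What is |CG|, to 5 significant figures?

48.875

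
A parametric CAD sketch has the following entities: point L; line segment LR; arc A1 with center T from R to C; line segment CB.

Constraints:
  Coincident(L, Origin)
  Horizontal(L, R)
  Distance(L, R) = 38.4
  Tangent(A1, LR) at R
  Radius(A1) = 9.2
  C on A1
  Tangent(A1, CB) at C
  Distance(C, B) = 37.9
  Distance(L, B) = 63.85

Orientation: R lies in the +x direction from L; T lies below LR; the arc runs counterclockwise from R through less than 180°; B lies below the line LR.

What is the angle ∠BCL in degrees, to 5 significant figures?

131.38°

Checks: L = (0.00, 0.00) ✓; |TC| = 9.200 ✓; ∠(TC, CB) = 90.00° ✓; |CB| = 37.90 ✓; |LB| = 63.85 ✓.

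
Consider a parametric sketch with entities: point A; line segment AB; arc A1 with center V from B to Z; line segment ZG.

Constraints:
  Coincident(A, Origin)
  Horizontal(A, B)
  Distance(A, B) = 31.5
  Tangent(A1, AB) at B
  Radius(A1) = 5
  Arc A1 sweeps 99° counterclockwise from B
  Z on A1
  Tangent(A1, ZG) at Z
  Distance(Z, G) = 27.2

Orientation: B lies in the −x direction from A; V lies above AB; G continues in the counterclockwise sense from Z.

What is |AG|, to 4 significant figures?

44.89

A is at the origin; A and B share the same y with |AB| = 31.5 and B on the −x side, so B = (-31.50, 0.000). Tangency of A1 to AB means the radius VB is perpendicular to AB, so V = B + (0, 5) = (-31.50, 5.000). On A1, B sits at bearing -90° from V; a 99° counterclockwise sweep puts Z at bearing 9°, so Z = V + 5.0·(cos 9°, sin 9°) = (-26.56, 5.782). Since A1 is tangent to ZG there, VZ ⟂ ZG, so ZG runs along (−sin 9°, cos 9°); with |ZG| = 27.2, G = (-30.82, 32.65). Then |AG| = |G − A| = 44.89.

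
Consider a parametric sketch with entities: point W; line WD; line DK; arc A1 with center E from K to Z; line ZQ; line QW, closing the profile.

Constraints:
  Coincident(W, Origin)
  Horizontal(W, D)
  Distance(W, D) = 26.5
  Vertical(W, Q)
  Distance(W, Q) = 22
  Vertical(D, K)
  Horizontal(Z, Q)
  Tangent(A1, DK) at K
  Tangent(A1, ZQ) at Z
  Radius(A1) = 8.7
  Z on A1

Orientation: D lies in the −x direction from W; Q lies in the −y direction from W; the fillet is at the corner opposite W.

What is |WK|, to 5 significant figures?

29.650

W is at the origin; WD is horizontal with |WD| = 26.5 and D on the −x side, so D = (-26.500, 0.0000). W and Q share the same x with |WQ| = 22.0 and Q on the −y side, so Q = (0.0000, -22.000). The virtual corner opposite W is at (-26.500, -22.000). Tangency of A1 to DK means the radius EK is perpendicular to DK and A1 meets ZQ tangentially, so EZ is at right angles to ZQ, with radius 8.7, so the center E sits 8.7 in from both sides at E = (-17.800, -13.300). That places the tangent points at K = (-26.500, -13.300) on DK and Z = (-17.800, -22.000) on ZQ. Then |WK| = |K − W| = 29.650.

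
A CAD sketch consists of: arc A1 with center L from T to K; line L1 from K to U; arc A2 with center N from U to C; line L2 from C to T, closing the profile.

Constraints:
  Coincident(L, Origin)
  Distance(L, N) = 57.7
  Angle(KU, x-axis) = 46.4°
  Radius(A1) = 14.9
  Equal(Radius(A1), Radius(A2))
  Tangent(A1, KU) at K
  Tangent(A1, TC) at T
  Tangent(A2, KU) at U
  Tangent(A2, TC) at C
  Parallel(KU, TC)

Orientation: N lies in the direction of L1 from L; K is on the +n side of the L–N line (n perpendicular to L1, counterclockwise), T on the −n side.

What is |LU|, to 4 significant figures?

59.59

Tangency of A1 to both parallel lines with radius 14.9 puts K and T at L ± 14.9·n: K = (-10.79, 10.28), T = (10.79, -10.28). Equal radii place U and C the same way about N: U = N + 14.9·n = (29.00, 52.06), C = N − 14.9·n = (50.58, 31.51). Then |LU| = |U − L| = 59.59.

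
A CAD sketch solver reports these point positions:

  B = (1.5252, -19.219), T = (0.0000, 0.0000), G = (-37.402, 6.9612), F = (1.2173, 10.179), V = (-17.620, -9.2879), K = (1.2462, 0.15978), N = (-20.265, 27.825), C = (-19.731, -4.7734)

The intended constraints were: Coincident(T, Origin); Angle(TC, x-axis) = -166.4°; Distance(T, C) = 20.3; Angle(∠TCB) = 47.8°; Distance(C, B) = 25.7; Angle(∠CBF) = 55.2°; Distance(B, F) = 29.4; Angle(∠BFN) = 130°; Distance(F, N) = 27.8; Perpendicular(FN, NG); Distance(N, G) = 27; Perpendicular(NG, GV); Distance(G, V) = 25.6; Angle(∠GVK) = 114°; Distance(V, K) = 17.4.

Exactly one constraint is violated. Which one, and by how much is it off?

Distance(V, K) = 17.4 — off by 3.70.

T = (0.00, 0.00) ✓; TC at -166.4° ✓; |TC| = 20.30 ✓; ∠TCB = 47.80° ✓; |CB| = 25.70 ✓; ∠CBF = 55.20° ✓; |BF| = 29.40 ✓; ∠BFN = 130.0° ✓; |FN| = 27.80 ✓; ∠(FN, NG) = 90.00° ✓; |NG| = 27.00 ✓; ∠(NG, GV) = 90.00° ✓; |GV| = 25.60 ✓; ∠GVK = 114.0° ✓; |VK| = 21.10 ✗.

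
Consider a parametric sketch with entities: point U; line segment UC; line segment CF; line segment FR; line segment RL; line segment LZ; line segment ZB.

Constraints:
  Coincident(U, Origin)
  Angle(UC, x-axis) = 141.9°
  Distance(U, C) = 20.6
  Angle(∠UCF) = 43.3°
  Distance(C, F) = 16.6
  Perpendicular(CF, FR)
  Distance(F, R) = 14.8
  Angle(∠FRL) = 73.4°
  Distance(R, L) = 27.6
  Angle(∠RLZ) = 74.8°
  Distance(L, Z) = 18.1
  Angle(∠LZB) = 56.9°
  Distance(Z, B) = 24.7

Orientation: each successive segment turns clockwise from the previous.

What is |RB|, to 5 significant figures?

6.4968

U is at the origin; UC runs at 141.9° with length 20.6, so C = (-16.211, 12.711). ∠UCF = 43.3° gives CF at 5.2000° from the x-axis; with |CF| = 16.6, F = (0.32082, 14.215). The perpendicularity gives FR at right angles to CF, so FR runs at -84.800°; with |FR| = 14.8, R = (1.6622, -0.52365). ∠FRL = 73.4° gives RL at 168.60° from the x-axis; with |RL| = 27.6, L = (-25.393, 4.9317). ∠RLZ = 74.8° gives LZ at 63.400° from the x-axis; with |LZ| = 18.1, Z = (-17.289, 21.116). ∠LZB = 56.9° gives ZB at -59.700° from the x-axis; with |ZB| = 24.7, B = (-4.8270, -0.20999). Then |RB| = |B − R| = 6.4968.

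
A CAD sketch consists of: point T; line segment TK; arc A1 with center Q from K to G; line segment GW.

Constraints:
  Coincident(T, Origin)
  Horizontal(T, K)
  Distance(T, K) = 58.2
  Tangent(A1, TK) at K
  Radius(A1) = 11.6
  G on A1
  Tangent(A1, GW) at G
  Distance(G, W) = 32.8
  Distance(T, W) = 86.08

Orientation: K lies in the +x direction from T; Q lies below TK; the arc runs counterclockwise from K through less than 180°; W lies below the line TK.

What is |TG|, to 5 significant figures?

54.460

T is at the origin; T and K share the same y with |TK| = 58.2 and K on the +x side, so K = (58.200, 0.0000). A1 meets TK tangentially, so QK is at right angles to TK, so Q = K + (0, -11.6) = (58.200, -11.600). Since QG ⟂ GW (tangency), |QW| = √(11.6² + 32.8²) = 34.791 regardless of where G sits on A1. So W lies on both circle(T, 86.08) and circle(Q, 34.791); the below-TK intersection is W = (75.147, -41.984). G is the foot of the tangent from W: G = (50.533, -20.305).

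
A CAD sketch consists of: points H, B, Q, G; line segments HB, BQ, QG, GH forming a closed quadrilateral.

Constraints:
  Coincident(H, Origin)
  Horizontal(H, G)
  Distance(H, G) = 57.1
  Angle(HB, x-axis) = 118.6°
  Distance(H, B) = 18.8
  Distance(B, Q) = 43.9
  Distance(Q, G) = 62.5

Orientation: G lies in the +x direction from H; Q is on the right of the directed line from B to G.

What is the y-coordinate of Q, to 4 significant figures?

-26.37

H is at the origin; HG is horizontal with |HG| = 57.1 and G in +x, so G = (57.1, 0). HB runs at 118.6° with |HB| = 18.8, so B = (-8.999, 16.51). Q is determined by |BQ| = 43.9 and |QG| = 62.5 together: it lies at the intersection of circle(B, 43.9) and circle(G, 62.5). With |BG| = 68.13, the foot of the radical line on BG is 19.54 from B and the perpendicular offset is √(43.9² − 19.54²) = 39.31. Taking the right-of-BG solution: Q = (0.4346, -26.37).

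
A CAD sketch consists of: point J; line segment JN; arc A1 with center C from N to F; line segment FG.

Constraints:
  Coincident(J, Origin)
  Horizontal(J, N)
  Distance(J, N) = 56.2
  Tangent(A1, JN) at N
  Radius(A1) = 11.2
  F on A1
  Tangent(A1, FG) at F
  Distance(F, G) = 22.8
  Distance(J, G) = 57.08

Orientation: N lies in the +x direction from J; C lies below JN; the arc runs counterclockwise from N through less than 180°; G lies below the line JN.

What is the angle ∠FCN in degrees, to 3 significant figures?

91.6°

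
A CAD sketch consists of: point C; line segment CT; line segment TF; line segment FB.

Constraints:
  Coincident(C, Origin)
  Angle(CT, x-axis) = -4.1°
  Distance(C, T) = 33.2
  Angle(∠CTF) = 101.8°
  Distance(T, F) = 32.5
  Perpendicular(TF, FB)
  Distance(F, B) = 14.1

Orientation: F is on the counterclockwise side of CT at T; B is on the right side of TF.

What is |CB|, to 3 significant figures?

61.0

∠CTF = 101.8°, so TF runs at -4.1° + (180° − 101.8°) = 74.1° from the x-axis; with |TF| = 32.5, F = T + 32.5·(cos 74.1°, sin 74.1°) = (42.0, 28.9). The perpendicularity gives FB at right angles to TF; with |FB| = 14.1 on the right of TF, B = F + 14.1·(0.962, -0.274) = (55.6, 25.0). Then |CB| = |B − C| = 61.0.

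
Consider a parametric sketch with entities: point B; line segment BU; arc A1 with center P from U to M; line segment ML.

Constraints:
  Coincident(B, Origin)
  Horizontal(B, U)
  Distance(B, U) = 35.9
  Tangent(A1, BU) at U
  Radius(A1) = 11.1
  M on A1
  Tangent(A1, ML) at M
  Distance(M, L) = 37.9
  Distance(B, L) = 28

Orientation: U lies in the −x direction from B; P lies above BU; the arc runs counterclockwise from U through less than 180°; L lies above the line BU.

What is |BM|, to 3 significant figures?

28.7

B is at the origin; BU is horizontal with |BU| = 35.9 and U on the −x side, so U = (-35.9, 0.00). The tangent condition forces PU to be normal to BU, so P = U + (0, 11.1) = (-35.9, 11.1). Since PM ⟂ ML (tangency), |PL| = √(11.1² + 37.9²) = 39.5 regardless of where M sits on A1. So L lies on both circle(B, 28.0) and circle(P, 39.5); the above-BU intersection is L = (-0.206, 28.0). M is the foot of the tangent from L: M = (-28.5, 2.81).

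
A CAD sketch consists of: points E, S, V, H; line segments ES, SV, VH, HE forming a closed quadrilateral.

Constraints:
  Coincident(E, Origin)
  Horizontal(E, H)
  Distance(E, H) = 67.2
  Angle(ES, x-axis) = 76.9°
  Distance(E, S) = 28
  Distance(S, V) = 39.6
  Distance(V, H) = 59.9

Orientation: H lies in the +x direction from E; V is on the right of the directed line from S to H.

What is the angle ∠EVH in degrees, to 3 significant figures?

113°

Checks: |SV| = 39.60 ✓; |VH| = 59.90 ✓.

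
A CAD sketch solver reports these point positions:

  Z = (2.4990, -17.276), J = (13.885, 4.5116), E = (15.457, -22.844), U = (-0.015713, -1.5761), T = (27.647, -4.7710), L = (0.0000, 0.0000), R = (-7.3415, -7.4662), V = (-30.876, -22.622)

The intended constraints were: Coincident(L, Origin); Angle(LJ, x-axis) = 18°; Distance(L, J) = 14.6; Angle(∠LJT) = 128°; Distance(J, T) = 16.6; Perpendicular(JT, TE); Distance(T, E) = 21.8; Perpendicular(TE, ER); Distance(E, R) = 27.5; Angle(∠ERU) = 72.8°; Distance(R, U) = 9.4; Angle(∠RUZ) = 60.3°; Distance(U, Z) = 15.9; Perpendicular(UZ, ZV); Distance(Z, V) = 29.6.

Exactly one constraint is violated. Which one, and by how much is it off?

Distance(Z, V) = 29.6 — off by 4.20.

L = (0.00, 0.00) ✓; LJ at 18.00° ✓; |LJ| = 14.60 ✓; ∠LJT = 128.0° ✓; |JT| = 16.60 ✓; ∠(JT, TE) = 90.00° ✓; |TE| = 21.80 ✓; ∠(TE, ER) = 90.00° ✓; |ER| = 27.50 ✓; ∠ERU = 72.80° ✓; |RU| = 9.400 ✓; ∠RUZ = 60.30° ✓; |UZ| = 15.90 ✓; ∠(UZ, ZV) = 90.00° ✓; |ZV| = 33.80 ✗.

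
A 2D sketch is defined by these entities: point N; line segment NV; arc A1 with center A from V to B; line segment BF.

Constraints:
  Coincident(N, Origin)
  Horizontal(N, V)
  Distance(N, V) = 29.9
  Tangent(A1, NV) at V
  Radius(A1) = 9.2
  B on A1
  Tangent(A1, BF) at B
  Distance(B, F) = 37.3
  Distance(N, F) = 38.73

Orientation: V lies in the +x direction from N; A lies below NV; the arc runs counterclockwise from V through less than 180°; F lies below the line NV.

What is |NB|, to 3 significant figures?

22.3

N is at the origin; N and V share the same y with |NV| = 29.9 and V on the +x side, so V = (29.9, 0.00). Tangency of A1 to NV means the radius AV is perpendicular to NV, so A = V + (0, -9.2) = (29.9, -9.20). Since AB ⟂ BF (tangency), |AF| = √(9.2² + 37.3²) = 38.4 regardless of where B sits on A1. So F lies on both circle(N, 38.73) and circle(A, 38.4); the below-NV intersection is F = (4.95, -38.4). B is the foot of the tangent from F: B = (21.7, -5.07).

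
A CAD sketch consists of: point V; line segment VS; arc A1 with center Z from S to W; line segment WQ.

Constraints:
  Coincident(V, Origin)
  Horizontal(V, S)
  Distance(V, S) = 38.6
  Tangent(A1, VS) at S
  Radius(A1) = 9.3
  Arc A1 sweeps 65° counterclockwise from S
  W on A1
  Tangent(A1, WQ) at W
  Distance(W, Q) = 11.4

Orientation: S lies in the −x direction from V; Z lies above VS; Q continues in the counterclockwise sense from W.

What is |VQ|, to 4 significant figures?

29.82

V is at the origin; V and S share the same y with |VS| = 38.6 and S on the −x side, so S = (-38.60, 0.000). Tangency of A1 to VS means the radius ZS is perpendicular to VS, so Z = S + (0, 9.3) = (-38.60, 9.300). On A1, S sits at bearing -90° from Z; a 65° counterclockwise sweep puts W at bearing -25°, so W = Z + 9.3·(cos -25°, sin -25°) = (-30.17, 5.370). A1 meets WQ tangentially, so ZW is at right angles to WQ, so WQ runs along (−sin -25°, cos -25°); with |WQ| = 11.4, Q = (-25.35, 15.70). Then |VQ| = |Q − V| = 29.82.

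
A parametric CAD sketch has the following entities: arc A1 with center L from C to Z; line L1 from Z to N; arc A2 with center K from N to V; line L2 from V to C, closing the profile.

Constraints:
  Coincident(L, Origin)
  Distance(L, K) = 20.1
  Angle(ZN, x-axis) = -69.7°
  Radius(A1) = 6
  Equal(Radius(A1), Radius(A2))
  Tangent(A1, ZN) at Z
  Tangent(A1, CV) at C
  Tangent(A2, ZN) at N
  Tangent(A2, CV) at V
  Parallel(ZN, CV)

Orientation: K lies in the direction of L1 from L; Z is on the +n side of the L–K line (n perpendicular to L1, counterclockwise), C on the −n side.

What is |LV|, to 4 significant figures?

20.98

The slot axis is L1's direction at -69.7°, so u = (cos -69.7°, sin -69.7°) = (0.3469, -0.9379) and n = (−sin -69.7°, cos -69.7°) = (0.9379, 0.3469). L is at the origin and K lies 20.1 along u from L, so K = 20.1·u = (6.973, -18.85). Tangency of A1 to both parallel lines with radius 6.0 puts Z and C at L ± 6.0·n: Z = (5.627, 2.082), C = (-5.627, -2.082). Equal radii place N and V the same way about K: N = K + 6.0·n = (12.60, -16.77), V = K − 6.0·n = (1.346, -20.93). Then |LV| = |V − L| = 20.98.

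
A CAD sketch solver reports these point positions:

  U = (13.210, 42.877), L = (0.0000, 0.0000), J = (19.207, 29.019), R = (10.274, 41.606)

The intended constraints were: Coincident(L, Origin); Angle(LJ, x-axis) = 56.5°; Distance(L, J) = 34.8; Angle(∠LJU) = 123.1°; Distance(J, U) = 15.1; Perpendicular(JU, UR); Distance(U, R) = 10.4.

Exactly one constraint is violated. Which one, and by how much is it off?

Distance(U, R) = 10.4 — off by 7.20.

L = (0.00, 0.00) ✓; LJ at 56.50° ✓; |LJ| = 34.80 ✓; ∠LJU = 123.1° ✓; |JU| = 15.10 ✓; ∠(JU, UR) = 90.01° ✓; |UR| = 3.199 ✗.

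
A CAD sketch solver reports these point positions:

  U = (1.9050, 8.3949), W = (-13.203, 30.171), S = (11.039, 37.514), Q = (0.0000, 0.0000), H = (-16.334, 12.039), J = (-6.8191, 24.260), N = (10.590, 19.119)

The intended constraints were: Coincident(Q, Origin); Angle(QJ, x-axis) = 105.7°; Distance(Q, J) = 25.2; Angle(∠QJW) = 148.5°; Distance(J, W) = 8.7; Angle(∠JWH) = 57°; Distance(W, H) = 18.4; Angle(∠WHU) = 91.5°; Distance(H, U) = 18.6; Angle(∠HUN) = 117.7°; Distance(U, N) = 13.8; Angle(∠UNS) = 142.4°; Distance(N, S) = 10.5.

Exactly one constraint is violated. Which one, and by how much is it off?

Distance(N, S) = 10.5 — off by 7.90.

Q = (0.00, 0.00) ✓; QJ at 105.7° ✓; |QJ| = 25.20 ✓; ∠QJW = 148.5° ✓; |JW| = 8.700 ✓; ∠JWH = 57.00° ✓; |WH| = 18.40 ✓; ∠WHU = 91.50° ✓; |HU| = 18.60 ✓; ∠HUN = 117.7° ✓; |UN| = 13.80 ✓; ∠UNS = 142.4° ✓; |NS| = 18.40 ✗.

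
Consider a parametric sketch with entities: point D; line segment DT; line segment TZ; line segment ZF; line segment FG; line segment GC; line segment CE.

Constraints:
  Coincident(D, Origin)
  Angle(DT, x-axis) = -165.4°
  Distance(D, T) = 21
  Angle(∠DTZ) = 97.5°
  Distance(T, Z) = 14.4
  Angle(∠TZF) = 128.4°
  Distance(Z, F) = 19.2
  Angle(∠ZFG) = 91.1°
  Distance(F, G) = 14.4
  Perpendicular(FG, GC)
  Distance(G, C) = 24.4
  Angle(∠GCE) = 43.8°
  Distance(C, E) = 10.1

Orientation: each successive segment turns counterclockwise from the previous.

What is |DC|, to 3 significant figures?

15.6

∠ZFG = 91.1° gives FG at 57.6° from the x-axis; with |FG| = 14.4, G = (5.58, -17.4). FG ⟂ GC, so GC runs at 148°; with |GC| = 24.4, C = (-15.0, -4.33). Then |DC| = |C − D| = 15.6.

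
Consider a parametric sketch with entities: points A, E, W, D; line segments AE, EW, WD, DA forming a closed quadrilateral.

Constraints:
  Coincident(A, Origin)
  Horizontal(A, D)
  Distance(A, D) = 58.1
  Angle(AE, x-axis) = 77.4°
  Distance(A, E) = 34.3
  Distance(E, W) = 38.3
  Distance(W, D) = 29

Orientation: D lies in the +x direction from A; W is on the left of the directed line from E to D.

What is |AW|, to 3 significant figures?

51.9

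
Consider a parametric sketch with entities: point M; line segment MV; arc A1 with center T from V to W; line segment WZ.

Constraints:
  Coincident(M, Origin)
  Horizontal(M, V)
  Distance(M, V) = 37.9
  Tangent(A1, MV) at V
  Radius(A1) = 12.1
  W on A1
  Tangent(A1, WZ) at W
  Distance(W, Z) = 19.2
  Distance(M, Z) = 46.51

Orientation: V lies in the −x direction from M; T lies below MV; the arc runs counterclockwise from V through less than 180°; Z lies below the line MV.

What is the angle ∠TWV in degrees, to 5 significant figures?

21.073°

Checks: |TW| = 12.10 ✓; ∠(TW, WZ) = 90.00° ✓; |WZ| = 19.20 ✓; |MZ| = 46.51 ✓.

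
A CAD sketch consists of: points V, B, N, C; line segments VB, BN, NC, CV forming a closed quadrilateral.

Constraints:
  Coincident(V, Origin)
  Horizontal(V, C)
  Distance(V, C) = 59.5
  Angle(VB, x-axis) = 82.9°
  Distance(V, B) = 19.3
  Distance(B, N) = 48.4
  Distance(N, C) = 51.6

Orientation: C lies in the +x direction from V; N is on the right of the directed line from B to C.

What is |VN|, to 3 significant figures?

31.6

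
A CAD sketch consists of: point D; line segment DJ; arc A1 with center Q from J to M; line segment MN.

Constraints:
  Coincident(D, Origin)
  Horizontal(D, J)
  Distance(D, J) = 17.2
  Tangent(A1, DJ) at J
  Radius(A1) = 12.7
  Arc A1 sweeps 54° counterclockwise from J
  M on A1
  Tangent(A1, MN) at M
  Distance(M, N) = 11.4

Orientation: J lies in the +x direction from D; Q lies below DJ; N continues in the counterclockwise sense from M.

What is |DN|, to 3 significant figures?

14.5

On A1, J sits at bearing 90° from Q; a 54° counterclockwise sweep puts M at bearing 144°, so M = Q + 12.7·(cos 144°, sin 144°) = (6.93, -5.24). The tangent condition forces QM to be normal to MN, so MN runs along (−sin 144°, cos 144°); with |MN| = 11.4, N = (0.225, -14.5). Then |DN| = |N − D| = 14.5.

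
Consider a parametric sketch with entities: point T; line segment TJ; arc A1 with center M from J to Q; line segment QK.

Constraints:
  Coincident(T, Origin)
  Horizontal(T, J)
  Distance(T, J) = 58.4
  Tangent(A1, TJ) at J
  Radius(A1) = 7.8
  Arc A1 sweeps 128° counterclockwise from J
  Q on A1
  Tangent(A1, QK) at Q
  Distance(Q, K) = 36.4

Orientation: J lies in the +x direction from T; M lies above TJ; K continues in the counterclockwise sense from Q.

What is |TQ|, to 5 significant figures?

65.765

T is at the origin; TJ is horizontal with |TJ| = 58.4 and J on the +x side, so J = (58.400, 0.0000). A1 meets TJ tangentially, so MJ is at right angles to TJ, so M = J + (0, 7.8) = (58.400, 7.8000). On A1, J sits at bearing -90° from M; a 128° counterclockwise sweep puts Q at bearing 38°, so Q = M + 7.8·(cos 38°, sin 38°) = (64.546, 12.602). Then |TQ| = |Q − T| = 65.765.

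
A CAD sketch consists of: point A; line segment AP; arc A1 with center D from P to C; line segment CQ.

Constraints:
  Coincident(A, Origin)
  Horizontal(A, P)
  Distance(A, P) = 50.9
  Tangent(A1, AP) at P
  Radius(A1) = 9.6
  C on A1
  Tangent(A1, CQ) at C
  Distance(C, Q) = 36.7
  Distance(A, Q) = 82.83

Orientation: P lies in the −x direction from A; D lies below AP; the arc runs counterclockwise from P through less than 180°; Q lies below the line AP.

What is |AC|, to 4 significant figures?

60.34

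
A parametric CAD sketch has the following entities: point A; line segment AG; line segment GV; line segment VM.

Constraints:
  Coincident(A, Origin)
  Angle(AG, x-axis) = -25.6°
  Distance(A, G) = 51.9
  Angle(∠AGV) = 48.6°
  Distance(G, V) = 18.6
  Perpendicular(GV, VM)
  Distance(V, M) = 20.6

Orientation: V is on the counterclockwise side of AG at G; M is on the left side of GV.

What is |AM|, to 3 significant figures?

24.1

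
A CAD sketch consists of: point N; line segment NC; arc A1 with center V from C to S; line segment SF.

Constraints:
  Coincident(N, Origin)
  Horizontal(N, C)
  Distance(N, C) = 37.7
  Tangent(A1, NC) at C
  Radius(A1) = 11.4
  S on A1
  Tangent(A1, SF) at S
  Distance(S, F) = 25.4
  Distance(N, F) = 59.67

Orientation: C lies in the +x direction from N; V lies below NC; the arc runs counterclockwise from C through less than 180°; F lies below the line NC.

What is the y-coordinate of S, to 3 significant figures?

-19.0

N is at the origin; N and C share the same y with |NC| = 37.7 and C on the +x side, so C = (37.7, 0.00). Since A1 is tangent to NC there, VC ⟂ NC, so V = C + (0, -11.4) = (37.7, -11.4). Since VS ⟂ SF (tangency), |VF| = √(11.4² + 25.4²) = 27.8 regardless of where S sits on A1. So F lies on both circle(N, 59.67) and circle(V, 27.8); the below-NC intersection is F = (46.0, -38.0). S is the foot of the tangent from F: S = (29.2, -19.0).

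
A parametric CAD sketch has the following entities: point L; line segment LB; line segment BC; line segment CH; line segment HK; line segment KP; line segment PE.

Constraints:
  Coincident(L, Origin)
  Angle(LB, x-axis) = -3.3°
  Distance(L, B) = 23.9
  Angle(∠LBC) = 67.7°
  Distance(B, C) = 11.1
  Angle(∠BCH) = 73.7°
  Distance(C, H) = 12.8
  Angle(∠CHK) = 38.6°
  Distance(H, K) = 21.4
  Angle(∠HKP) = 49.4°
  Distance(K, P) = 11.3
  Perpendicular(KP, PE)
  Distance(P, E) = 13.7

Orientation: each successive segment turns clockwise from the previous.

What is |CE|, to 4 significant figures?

10.47

L is at the origin; LB runs at -3.3° with length 23.9, so B = (23.86, -1.376). ∠LBC = 67.7° gives BC at -115.6° from the x-axis; with |BC| = 11.1, C = (19.06, -11.39). ∠BCH = 73.7° gives CH at 138.1° from the x-axis; with |CH| = 12.8, H = (9.537, -2.838). ∠CHK = 38.6° gives HK at -3.300° from the x-axis; with |HK| = 21.4, K = (30.90, -4.070). ∠HKP = 49.4° gives KP at -133.9° from the x-axis; with |KP| = 11.3, P = (23.07, -12.21). KP is perpendicular to PE, so PE runs at 136.1°; with |PE| = 13.7, E = (13.19, -2.712). Then |CE| = |E − C| = 10.47.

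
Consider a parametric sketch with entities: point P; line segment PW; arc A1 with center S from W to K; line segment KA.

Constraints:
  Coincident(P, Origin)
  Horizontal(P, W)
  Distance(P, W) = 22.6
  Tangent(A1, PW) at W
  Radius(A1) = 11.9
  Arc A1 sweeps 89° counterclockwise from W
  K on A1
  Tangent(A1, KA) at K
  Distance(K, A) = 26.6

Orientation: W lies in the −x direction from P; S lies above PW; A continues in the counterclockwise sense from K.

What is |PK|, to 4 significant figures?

15.85

P is at the origin; PW is horizontal with |PW| = 22.6 and W on the −x side, so W = (-22.60, 0.000). The tangent condition forces SW to be normal to PW, so S = W + (0, 11.9) = (-22.60, 11.90). On A1, W sits at bearing -90° from S; an 89° counterclockwise sweep puts K at bearing -1°, so K = S + 11.9·(cos -1°, sin -1°) = (-10.70, 11.69). Then |PK| = |K − P| = 15.85.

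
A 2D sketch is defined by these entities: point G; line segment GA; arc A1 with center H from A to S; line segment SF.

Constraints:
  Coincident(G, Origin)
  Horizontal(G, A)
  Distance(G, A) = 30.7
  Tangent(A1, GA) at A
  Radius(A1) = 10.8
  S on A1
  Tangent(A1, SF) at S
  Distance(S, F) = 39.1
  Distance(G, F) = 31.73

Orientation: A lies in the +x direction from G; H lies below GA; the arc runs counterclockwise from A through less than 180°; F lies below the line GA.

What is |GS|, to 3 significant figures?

23.2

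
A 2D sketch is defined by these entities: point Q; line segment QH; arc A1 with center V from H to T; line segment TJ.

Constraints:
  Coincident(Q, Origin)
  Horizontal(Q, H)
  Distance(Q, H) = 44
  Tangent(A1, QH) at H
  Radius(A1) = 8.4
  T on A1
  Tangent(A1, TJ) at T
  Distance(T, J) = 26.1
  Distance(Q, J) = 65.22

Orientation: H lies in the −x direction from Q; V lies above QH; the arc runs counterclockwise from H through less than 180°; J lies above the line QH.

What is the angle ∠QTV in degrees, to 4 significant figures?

114.9°

Checks: ∠(VH, HQ) = 90.00° ✓; |VT| = 8.400 ✓; ∠(VT, TJ) = 90.00° ✓; |TJ| = 26.10 ✓; |QJ| = 65.22 ✓.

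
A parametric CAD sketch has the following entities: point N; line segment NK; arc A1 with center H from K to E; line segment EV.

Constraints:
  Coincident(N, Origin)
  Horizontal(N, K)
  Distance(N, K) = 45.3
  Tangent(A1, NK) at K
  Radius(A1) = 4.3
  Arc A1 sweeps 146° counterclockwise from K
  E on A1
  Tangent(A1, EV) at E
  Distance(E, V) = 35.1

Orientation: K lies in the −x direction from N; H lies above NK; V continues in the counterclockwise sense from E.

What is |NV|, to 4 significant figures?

77.07

N is at the origin; N and K share the same y with |NK| = 45.3 and K on the −x side, so K = (-45.30, 0.000). The tangent condition forces HK to be normal to NK, so H = K + (0, 4.3) = (-45.30, 4.300). On A1, K sits at bearing -90° from H; a 146° counterclockwise sweep puts E at bearing 56°, so E = H + 4.3·(cos 56°, sin 56°) = (-42.90, 7.865). The tangent condition forces HE to be normal to EV, so EV runs along (−sin 56°, cos 56°); with |EV| = 35.1, V = (-71.99, 27.49). Then |NV| = |V − N| = 77.07.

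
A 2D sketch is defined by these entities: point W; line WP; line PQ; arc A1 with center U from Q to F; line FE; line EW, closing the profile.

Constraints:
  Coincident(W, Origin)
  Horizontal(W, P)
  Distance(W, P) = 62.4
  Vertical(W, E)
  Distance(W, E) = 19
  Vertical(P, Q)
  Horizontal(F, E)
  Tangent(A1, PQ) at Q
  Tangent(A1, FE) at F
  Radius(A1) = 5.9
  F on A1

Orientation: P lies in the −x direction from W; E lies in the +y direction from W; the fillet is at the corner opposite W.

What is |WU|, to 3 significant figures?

58.0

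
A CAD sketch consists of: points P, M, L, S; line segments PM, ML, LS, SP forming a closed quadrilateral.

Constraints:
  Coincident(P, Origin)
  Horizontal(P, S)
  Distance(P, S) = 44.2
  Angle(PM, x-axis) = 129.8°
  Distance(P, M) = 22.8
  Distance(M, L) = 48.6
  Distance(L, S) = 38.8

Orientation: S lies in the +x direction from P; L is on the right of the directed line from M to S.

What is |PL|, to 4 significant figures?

26.00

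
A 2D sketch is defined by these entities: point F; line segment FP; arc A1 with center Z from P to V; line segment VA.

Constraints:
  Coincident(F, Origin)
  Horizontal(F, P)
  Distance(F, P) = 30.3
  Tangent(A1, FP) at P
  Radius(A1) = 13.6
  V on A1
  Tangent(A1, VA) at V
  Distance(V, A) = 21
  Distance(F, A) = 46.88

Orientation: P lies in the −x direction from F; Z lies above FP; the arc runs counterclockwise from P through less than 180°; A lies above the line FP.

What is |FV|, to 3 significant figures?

26.4

Checks: ∠(ZP, PF) = 90.00° ✓; |ZP| = 13.60 ✓; |ZV| = 13.60 ✓; ∠(ZV, VA) = 90.00° ✓; |VA| = 21.00 ✓; |FA| = 46.88 ✓.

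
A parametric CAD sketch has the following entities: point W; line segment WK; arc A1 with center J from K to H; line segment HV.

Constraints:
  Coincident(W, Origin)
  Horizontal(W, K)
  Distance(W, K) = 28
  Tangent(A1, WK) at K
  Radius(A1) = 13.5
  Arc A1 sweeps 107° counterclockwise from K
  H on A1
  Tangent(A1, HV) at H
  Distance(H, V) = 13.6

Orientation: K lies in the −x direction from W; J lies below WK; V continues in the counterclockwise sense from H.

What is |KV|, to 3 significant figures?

31.7

W is at the origin; WK is horizontal with |WK| = 28.0 and K on the −x side, so K = (-28.0, 0.00). Since A1 is tangent to WK there, JK ⟂ WK, so J = K + (0, -13.5) = (-28.0, -13.5). On A1, K sits at bearing 90° from J; a 107° counterclockwise sweep puts H at bearing 197°, so H = J + 13.5·(cos 197°, sin 197°) = (-40.9, -17.4). A1 meets HV tangentially, so JH is at right angles to HV, so HV runs along (−sin 197°, cos 197°); with |HV| = 13.6, V = (-36.9, -30.5). Then |KV| = |V − K| = 31.7.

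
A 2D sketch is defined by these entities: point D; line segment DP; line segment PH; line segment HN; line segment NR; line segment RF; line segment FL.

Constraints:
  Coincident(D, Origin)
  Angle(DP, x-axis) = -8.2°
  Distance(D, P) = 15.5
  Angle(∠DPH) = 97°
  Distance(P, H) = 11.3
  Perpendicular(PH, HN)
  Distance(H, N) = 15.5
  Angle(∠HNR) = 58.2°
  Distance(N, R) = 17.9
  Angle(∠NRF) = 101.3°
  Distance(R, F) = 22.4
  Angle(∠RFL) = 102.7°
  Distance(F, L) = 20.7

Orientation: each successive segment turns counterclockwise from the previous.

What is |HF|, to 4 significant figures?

16.63

∠HNR = 58.2° gives NR at -73.40° from the x-axis; with |NR| = 17.9, R = (8.460, -4.396). ∠NRF = 101.3° gives RF at 5.300° from the x-axis; with |RF| = 22.4, F = (30.76, -2.327). Then |HF| = |F − H| = 16.63.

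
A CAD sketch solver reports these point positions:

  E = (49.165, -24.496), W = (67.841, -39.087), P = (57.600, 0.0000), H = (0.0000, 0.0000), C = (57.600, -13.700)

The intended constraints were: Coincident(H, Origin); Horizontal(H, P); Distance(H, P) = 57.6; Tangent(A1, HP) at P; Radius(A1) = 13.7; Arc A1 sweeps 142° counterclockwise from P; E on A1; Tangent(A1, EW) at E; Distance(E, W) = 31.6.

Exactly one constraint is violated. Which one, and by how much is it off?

Distance(E, W) = 31.6 — off by 7.90.

H = (0.00, 0.00) ✓; H.y = 0.00, P.y = 0.00 ✓; |HP| = 57.60 ✓; ∠(CP, PH) = 90.00° ✓; |CP| = 13.70 ✓; bearing(C→E) − bearing(C→P) = 142.0° ✓; |CE| = 13.70 ✓; ∠(CE, EW) = 90.00° ✓; |EW| = 23.70 ✗.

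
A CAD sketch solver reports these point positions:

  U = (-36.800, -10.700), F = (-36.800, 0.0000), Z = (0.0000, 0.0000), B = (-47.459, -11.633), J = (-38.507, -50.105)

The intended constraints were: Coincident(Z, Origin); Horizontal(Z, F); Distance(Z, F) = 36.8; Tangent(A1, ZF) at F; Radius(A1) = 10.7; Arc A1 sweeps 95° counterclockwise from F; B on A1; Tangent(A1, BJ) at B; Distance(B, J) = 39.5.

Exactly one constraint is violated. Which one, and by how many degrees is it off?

Tangent(A1, BJ) at B — off by 8.10°.

Z = (0.00, 0.00) ✓; Z.y = 0.00, F.y = 0.00 ✓; |ZF| = 36.80 ✓; ∠(UF, FZ) = 90.00° ✓; |UF| = 10.70 ✓; bearing(U→B) − bearing(U→F) = 95.00° ✓; |UB| = 10.70 ✓; ∠(UB, BJ) = 81.90° ✗; |BJ| = 39.50 ✓.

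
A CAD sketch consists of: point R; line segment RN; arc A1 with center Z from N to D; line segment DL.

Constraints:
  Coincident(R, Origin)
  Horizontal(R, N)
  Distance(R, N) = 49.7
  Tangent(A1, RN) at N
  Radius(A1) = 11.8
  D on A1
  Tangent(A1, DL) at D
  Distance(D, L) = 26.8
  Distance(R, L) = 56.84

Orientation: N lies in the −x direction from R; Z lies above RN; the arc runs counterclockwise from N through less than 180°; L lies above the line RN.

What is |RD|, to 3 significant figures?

40.1

Checks: |RN| = 49.70 ✓; |ZD| = 11.80 ✓; ∠(ZD, DL) = 90.00° ✓; |DL| = 26.80 ✓; |RL| = 56.84 ✓.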